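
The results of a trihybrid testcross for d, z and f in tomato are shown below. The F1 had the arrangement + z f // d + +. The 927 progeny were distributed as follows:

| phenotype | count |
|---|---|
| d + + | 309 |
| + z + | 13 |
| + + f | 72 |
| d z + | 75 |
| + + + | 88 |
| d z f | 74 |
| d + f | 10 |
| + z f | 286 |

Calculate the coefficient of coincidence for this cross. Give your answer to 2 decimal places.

0.68

The two rarest classes, + z + and d + f, are the double crossovers. Comparing them with the parentals, only the f allele has switched, so f is the middle locus and the order is d – f – z.
d–f: (162 + 23)/927 = 0.1996; f–z: (147 + 23)/927 = 0.1834.
Expected DCO frequency = 0.1996 × 0.1834 ≈ 0.03661; observed = 23/927 ≈ 0.02481.
Coefficient of coincidence = 0.02481/0.03661 ≈ 0.68.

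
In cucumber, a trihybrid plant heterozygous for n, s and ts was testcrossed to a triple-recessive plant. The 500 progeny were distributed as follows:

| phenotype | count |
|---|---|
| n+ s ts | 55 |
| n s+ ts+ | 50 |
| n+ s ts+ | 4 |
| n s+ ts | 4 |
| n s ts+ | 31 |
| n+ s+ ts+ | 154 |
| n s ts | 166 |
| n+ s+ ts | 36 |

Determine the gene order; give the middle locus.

The two most frequent reciprocal classes, n s ts and n+ s+ ts+, are the parental types, so the F1 was n s ts / n+ s+ ts+.
The two rarest classes, n s+ ts and n+ s ts+, are the double crossovers. Comparing them with the parentals, only the s allele has switched, so s is the middle locus and the order is ts – s – n.

s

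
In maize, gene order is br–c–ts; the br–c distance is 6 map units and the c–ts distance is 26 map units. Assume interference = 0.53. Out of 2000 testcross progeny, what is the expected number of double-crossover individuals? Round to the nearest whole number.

Map distances give recombination frequencies of 0.060 and 0.260 for the two intervals.
With interference 0.53 (so coincidence = 0.47), expected double-crossover frequency = 0.060 × 0.260 × 0.47 = 0.00733.
Expected number = 0.00733 × 2000 = 14.66 ≈ 15.

15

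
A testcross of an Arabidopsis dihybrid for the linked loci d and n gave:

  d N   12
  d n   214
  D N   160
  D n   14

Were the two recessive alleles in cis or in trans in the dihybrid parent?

The two most frequent classes are D N (160) and d n (214); these are the parental (non-recombinant) types.
So the F1 carried D N on one chromosome and d n on the other — the recessive alleles are on the same chromosome (cis / coupling).

cis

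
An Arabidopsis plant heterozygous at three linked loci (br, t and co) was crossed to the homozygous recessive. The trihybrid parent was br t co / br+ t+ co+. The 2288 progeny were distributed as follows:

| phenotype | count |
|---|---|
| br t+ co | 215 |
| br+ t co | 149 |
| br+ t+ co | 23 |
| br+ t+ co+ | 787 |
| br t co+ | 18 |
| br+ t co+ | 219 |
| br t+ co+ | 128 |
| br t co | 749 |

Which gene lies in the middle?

The two rarest classes, br t co+ and br+ t+ co, are the double crossovers. Comparing them with the parentals, only the co allele has switched, so co is the middle locus and the order is br – co – t.

co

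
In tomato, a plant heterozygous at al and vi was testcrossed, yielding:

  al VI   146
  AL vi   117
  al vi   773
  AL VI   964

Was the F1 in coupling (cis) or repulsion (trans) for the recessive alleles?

cis

The two most frequent classes are AL VI (964) and al vi (773); these are the parental (non-recombinant) types.
So the F1 carried AL VI on one chromosome and al vi on the other — the recessive alleles are on the same chromosome (cis / coupling).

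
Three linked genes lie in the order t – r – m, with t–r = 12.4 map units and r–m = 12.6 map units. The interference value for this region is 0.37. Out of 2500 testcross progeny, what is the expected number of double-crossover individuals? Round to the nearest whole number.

25

Map distances give recombination frequencies of 0.124 and 0.126 for the two intervals.
With interference 0.37 (so coincidence = 0.63), expected double-crossover frequency = 0.124 × 0.126 × 0.63 = 0.00984.
Expected number = 0.00984 × 2500 = 24.61 ≈ 25.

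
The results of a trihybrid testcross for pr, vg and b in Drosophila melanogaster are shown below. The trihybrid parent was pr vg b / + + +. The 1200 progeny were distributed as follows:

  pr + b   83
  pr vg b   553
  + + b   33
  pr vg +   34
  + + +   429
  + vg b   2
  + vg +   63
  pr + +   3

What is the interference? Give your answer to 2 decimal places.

0.45

The two rarest classes, + vg b and pr + +, are the double crossovers. Comparing them with the parentals, only the pr allele has switched, so pr is the middle locus and the order is b – pr – vg.
b–pr: (67 + 5)/1200 = 0.0600; pr–vg: (146 + 5)/1200 = 0.1258.
Expected DCO frequency = 0.0600 × 0.1258 ≈ 0.00755; observed = 5/1200 ≈ 0.00417.
Coefficient of coincidence = 0.00417/0.00755 ≈ 0.55; interference = 1 − 0.55 = 0.45.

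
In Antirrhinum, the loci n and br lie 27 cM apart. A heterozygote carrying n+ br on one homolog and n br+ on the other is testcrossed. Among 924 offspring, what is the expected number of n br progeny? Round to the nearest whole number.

A map distance of 27 cM corresponds to a recombination frequency of 0.270.
The F1 is n+ br / n br+, so n br is a recombinant gamete class with expected frequency r/2 = 0.270/2 = 0.1350.
Expected number = 0.1350 × 924 = 124.74 ≈ 125.

125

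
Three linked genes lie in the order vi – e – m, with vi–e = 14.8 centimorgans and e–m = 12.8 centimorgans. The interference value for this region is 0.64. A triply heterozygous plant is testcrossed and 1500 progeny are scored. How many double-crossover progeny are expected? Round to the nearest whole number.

Map distances give recombination frequencies of 0.148 and 0.128 for the two intervals.
With interference 0.64 (so coincidence = 0.36), expected double-crossover frequency = 0.148 × 0.128 × 0.36 = 0.00682.
Expected number = 0.00682 × 1500 = 10.23 ≈ 10.

10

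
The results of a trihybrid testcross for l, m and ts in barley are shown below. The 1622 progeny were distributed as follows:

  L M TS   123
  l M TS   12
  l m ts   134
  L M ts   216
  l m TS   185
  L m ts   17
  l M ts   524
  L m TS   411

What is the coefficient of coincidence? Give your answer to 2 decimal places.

The two most frequent reciprocal classes, L m TS and l M ts, are the parental types, so the F1 was L m TS / l M ts.
The two rarest classes, L m ts and l M TS, are the double crossovers. Comparing them with the parentals, only the ts allele has switched, so ts is the middle locus and the order is l – ts – m.
l–ts: (401 + 29)/1622 = 0.2651; ts–m: (257 + 29)/1622 = 0.1763.
Expected DCO frequency = 0.2651 × 0.1763 ≈ 0.04674; observed = 29/1622 ≈ 0.01788.
Coefficient of coincidence = 0.01788/0.04674 ≈ 0.38.

0.38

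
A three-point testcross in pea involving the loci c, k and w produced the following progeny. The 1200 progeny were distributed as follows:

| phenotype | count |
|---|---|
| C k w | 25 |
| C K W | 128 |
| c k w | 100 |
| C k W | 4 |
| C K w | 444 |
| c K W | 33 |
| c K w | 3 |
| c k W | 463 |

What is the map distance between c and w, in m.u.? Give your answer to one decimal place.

19.6 m.u.

The two most frequent reciprocal classes, c k W and C K w, are the parental types, so the F1 was c k W / C K w.
The two rarest classes, C k W and c K w, are the double crossovers. Comparing them with the parentals, only the c allele has switched, so c is the middle locus and the order is k – c – w.
Crossovers in the c–w interval produce the single-crossover classes c k w and C K W (100 + 128 = 228) plus the double crossovers (7).
RF(c–w) = (228 + 7) / 1200 = 235/1200 = 0.1958 → 19.6 m.u.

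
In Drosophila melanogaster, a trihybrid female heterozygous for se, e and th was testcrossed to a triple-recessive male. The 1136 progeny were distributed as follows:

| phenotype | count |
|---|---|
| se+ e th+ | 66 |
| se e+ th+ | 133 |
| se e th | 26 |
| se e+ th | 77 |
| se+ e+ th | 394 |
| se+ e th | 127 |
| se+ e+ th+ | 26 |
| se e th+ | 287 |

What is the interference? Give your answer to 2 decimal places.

0.03

The two most frequent reciprocal classes, se+ e+ th and se e th+, are the parental types, so the F1 was se+ e+ th / se e th+.
The two rarest classes, se+ e+ th+ and se e th, are the double crossovers. Comparing them with the parentals, only the th allele has switched, so th is the middle locus and the order is e – th – se.
e–th: (260 + 52)/1136 = 0.2746; th–se: (143 + 52)/1136 = 0.1717.
Expected DCO frequency = 0.2746 × 0.1717 ≈ 0.04715; observed = 52/1136 ≈ 0.04577.
Coefficient of coincidence = 0.04577/0.04715 ≈ 0.97; interference = 1 − 0.97 = 0.03.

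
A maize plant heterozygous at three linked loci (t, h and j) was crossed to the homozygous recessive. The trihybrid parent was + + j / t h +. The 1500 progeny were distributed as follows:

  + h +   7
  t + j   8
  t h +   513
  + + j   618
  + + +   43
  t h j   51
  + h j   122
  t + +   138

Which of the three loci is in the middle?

The two rarest classes, t + j and + h +, are the double crossovers. Comparing them with the parentals, only the t allele has switched, so t is the middle locus and the order is h – t – j.

t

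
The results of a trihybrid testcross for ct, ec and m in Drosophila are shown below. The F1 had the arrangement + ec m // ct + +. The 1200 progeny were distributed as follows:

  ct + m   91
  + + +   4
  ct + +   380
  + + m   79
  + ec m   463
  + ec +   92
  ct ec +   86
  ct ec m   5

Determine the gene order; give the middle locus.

ct

The two rarest classes, ct ec m and + + +, are the double crossovers. Comparing them with the parentals, only the ct allele has switched, so ct is the middle locus and the order is ec – ct – m.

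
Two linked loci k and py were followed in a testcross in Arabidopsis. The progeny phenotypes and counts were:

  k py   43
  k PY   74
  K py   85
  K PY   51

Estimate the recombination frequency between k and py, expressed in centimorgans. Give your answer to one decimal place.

37.2 centimorgans

The two most frequent classes, K py (85) and k PY (74), are the parental types, so the F1 was K py / k PY.
The recombinant classes are K PY and k py: 51 + 43 = 94.
Recombination frequency = 94/253 = 0.3715 ≈ 37.2%, i.e. 37.2 centimorgans.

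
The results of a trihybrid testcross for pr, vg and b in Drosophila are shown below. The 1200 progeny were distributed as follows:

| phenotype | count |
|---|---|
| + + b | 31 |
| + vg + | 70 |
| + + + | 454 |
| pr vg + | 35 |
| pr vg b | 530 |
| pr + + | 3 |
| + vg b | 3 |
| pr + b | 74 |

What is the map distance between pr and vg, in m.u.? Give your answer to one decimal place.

12.5 m.u.

The two most frequent reciprocal classes, pr vg b and + + +, are the parental types, so the F1 was pr vg b / + + +.
The two rarest classes, + vg b and pr + +, are the double crossovers. Comparing them with the parentals, only the pr allele has switched, so pr is the middle locus and the order is b – pr – vg.
Crossovers in the pr–vg interval produce the single-crossover classes pr + b and + vg + (74 + 70 = 144) plus the double crossovers (6).
RF(pr–vg) = (144 + 6) / 1200 = 150/1200 = 0.1250 → 12.5 m.u.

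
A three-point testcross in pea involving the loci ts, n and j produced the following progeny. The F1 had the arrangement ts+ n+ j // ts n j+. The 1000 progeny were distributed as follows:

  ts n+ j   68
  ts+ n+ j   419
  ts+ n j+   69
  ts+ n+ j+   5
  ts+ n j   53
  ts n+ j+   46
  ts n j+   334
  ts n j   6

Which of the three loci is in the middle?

The two rarest classes, ts+ n+ j+ and ts n j, are the double crossovers. Comparing them with the parentals, only the j allele has switched, so j is the middle locus and the order is n – j – ts.

j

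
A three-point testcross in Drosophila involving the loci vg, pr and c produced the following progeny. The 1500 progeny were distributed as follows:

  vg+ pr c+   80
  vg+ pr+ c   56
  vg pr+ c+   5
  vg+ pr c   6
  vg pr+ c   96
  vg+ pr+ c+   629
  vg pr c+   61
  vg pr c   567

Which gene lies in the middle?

vg

The two most frequent reciprocal classes, vg pr c and vg+ pr+ c+, are the parental types, so the F1 was vg pr c / vg+ pr+ c+.
The two rarest classes, vg+ pr c and vg pr+ c+, are the double crossovers. Comparing them with the parentals, only the vg allele has switched, so vg is the middle locus and the order is pr – vg – c.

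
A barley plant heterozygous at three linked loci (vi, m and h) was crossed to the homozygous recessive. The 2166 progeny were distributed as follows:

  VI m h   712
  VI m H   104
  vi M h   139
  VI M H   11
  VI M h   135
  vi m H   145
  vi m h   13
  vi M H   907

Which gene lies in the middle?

The two most frequent reciprocal classes, vi M H and VI m h, are the parental types, so the F1 was vi M H / VI m h.
The two rarest classes, VI M H and vi m h, are the double crossovers. Comparing them with the parentals, only the vi allele has switched, so vi is the middle locus and the order is m – vi – h.

vi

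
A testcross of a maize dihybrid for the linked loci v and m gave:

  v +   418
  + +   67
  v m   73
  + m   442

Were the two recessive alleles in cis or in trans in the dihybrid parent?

trans

The two most frequent classes are + m (442) and v + (418); these are the parental (non-recombinant) types.
So the F1 carried + m on one chromosome and v + on the other — the recessive alleles are on opposite chromosomes (trans / repulsion).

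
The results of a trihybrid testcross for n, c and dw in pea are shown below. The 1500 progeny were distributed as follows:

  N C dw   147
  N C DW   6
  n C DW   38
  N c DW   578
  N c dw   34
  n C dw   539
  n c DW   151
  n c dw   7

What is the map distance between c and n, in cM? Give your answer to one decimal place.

The two most frequent reciprocal classes, N c DW and n C dw, are the parental types, so the F1 was N c DW / n C dw.
The two rarest classes, N C DW and n c dw, are the double crossovers. Comparing them with the parentals, only the c allele has switched, so c is the middle locus and the order is dw – c – n.
Crossovers in the c–n interval produce the single-crossover classes n c DW and N C dw (151 + 147 = 298) plus the double crossovers (13).
RF(c–n) = (298 + 13) / 1500 = 311/1500 = 0.2073 → 20.7 cM.

20.7 cM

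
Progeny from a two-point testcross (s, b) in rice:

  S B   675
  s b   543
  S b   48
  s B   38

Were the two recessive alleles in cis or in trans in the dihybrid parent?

The two most frequent classes are S B (675) and s b (543); these are the parental (non-recombinant) types.
So the F1 carried S B on one chromosome and s b on the other — the recessive alleles are on the same chromosome (cis / coupling).

cis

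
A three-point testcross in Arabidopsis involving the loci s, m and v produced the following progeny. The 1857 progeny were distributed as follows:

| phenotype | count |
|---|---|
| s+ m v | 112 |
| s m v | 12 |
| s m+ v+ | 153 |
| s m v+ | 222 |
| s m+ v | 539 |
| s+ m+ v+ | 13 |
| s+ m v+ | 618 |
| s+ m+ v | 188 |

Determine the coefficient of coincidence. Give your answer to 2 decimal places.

The two most frequent reciprocal classes, s m+ v and s+ m v+, are the parental types, so the F1 was s m+ v / s+ m v+.
The two rarest classes, s m v and s+ m+ v+, are the double crossovers. Comparing them with the parentals, only the m allele has switched, so m is the middle locus and the order is s – m – v.
s–m: (410 + 25)/1857 = 0.2342; m–v: (265 + 25)/1857 = 0.1562.
Expected DCO frequency = 0.2342 × 0.1562 ≈ 0.03658; observed = 25/1857 ≈ 0.01346.
Coefficient of coincidence = 0.01346/0.03658 ≈ 0.37.

0.37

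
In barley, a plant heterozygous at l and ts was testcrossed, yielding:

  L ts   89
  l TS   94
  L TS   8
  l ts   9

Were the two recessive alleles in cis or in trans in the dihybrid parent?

trans

The two most frequent classes are L ts (89) and l TS (94); these are the parental (non-recombinant) types.
So the F1 carried L ts on one chromosome and l TS on the other — the recessive alleles are on opposite chromosomes (trans / repulsion).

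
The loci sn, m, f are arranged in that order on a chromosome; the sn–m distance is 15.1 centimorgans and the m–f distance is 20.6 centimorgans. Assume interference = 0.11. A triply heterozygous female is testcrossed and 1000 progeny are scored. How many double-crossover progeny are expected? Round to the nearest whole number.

28

Map distances give recombination frequencies of 0.151 and 0.206 for the two intervals.
With interference 0.11 (so coincidence = 0.89), expected double-crossover frequency = 0.151 × 0.206 × 0.89 = 0.02768.
Expected number = 0.02768 × 1000 = 27.68 ≈ 28.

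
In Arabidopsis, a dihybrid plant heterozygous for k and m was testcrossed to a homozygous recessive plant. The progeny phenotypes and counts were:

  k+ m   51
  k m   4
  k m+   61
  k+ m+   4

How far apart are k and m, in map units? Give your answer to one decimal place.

The two most frequent classes, k+ m (51) and k m+ (61), are the parental types, so the F1 was k+ m / k m+.
The recombinant classes are k+ m+ and k m: 4 + 4 = 8.
Recombination frequency = 8/120 = 0.0667 ≈ 6.7%, i.e. 6.7 map units.

6.7 map units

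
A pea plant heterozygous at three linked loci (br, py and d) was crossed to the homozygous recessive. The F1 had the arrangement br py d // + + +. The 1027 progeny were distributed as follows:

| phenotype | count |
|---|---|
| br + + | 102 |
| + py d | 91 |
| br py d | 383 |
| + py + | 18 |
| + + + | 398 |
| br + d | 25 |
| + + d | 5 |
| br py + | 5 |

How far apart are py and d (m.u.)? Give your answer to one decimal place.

The two rarest classes, br py + and + + d, are the double crossovers. Comparing them with the parentals, only the d allele has switched, so d is the middle locus and the order is br – d – py.
Crossovers in the d–py interval produce the single-crossover classes br + d and + py + (25 + 18 = 43) plus the double crossovers (10).
RF(d–py) = (43 + 10) / 1027 = 53/1027 = 0.0516 → 5.2 m.u.

5.2 m.u.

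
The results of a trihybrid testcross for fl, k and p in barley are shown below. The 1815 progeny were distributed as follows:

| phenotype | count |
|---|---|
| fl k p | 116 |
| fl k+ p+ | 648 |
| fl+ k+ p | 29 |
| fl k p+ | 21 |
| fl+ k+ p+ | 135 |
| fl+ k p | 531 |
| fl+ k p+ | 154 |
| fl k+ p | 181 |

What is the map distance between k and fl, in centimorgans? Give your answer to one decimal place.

16.6 centimorgans

The two most frequent reciprocal classes, fl k+ p+ and fl+ k p, are the parental types, so the F1 was fl k+ p+ / fl+ k p.
The two rarest classes, fl k p+ and fl+ k+ p, are the double crossovers. Comparing them with the parentals, only the k allele has switched, so k is the middle locus and the order is p – k – fl.
Crossovers in the k–fl interval produce the single-crossover classes fl+ k+ p+ and fl k p (135 + 116 = 251) plus the double crossovers (50).
RF(k–fl) = (251 + 50) / 1815 = 301/1815 = 0.1658 → 16.6 centimorgans.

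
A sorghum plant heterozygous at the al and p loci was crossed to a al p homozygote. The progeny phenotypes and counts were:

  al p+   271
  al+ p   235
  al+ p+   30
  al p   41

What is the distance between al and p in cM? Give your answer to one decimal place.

The two most frequent classes, al+ p (235) and al p+ (271), are the parental types, so the F1 was al+ p / al p+.
The recombinant classes are al+ p+ and al p: 30 + 41 = 71.
Recombination frequency = 71/577 = 0.1231 ≈ 12.3%, i.e. 12.3 cM.

12.3 cM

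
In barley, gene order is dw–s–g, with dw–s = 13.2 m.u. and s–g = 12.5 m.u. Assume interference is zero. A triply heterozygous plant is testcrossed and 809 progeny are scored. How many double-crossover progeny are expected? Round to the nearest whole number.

13

Map distances give recombination frequencies of 0.132 and 0.125 for the two intervals.
With no interference, expected double-crossover frequency = 0.132 × 0.125 = 0.01650.
Expected number = 0.01650 × 809 = 13.35 ≈ 13.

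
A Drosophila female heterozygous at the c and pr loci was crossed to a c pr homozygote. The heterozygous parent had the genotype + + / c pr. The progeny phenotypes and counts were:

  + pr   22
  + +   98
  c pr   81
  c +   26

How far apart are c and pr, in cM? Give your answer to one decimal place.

21.1 cM

The recombinant classes are + pr and c +: 22 + 26 = 48.
Recombination frequency = 48/227 = 0.2115 ≈ 21.1%, i.e. 21.1 cM.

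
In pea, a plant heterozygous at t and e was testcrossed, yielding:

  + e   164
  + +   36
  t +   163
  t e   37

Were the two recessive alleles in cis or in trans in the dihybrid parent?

The two most frequent classes are + e (164) and t + (163); these are the parental (non-recombinant) types.
So the F1 carried + e on one chromosome and t + on the other — the recessive alleles are on opposite chromosomes (trans / repulsion).

trans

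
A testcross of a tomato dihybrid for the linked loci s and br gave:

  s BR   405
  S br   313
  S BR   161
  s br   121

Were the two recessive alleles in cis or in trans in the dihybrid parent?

The two most frequent classes are S br (313) and s BR (405); these are the parental (non-recombinant) types.
So the F1 carried S br on one chromosome and s BR on the other — the recessive alleles are on opposite chromosomes (trans / repulsion).

trans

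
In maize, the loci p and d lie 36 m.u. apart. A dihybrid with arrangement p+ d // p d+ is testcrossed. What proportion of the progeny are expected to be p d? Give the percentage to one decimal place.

18.0%

A map distance of 36 m.u. corresponds to a recombination frequency of 0.360.
The F1 is p+ d / p d+, so p d is a recombinant gamete class with expected frequency r/2 = 0.360/2 = 0.1800.
That is 0.1800 = 18.0% of the progeny.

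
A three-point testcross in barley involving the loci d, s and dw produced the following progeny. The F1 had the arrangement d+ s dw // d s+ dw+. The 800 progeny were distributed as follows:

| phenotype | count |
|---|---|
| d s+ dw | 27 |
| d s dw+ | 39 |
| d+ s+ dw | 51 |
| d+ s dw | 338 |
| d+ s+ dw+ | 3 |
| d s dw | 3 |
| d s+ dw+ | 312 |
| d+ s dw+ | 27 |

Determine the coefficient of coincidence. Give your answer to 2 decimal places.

0.83

The two rarest classes, d s dw and d+ s+ dw+, are the double crossovers. Comparing them with the parentals, only the d allele has switched, so d is the middle locus and the order is s – d – dw.
s–d: (90 + 6)/800 = 0.1200; d–dw: (54 + 6)/800 = 0.0750.
Expected DCO frequency = 0.1200 × 0.0750 ≈ 0.00900; observed = 6/800 ≈ 0.00750.
Coefficient of coincidence = 0.00750/0.00900 ≈ 0.83.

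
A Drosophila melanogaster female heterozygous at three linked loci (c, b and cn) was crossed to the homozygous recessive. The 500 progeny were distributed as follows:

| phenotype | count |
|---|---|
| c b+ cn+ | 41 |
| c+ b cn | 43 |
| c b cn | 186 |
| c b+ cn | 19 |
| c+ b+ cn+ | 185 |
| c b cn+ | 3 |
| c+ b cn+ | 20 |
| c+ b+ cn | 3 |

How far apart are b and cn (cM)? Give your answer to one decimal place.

9.0 cM

The two most frequent reciprocal classes, c b cn and c+ b+ cn+, are the parental types, so the F1 was c b cn / c+ b+ cn+.
The two rarest classes, c b cn+ and c+ b+ cn, are the double crossovers. Comparing them with the parentals, only the cn allele has switched, so cn is the middle locus and the order is c – cn – b.
Crossovers in the cn–b interval produce the single-crossover classes c b+ cn and c+ b cn+ (19 + 20 = 39) plus the double crossovers (6).
RF(cn–b) = (39 + 6) / 500 = 45/500 = 0.0900 → 9.0 cM.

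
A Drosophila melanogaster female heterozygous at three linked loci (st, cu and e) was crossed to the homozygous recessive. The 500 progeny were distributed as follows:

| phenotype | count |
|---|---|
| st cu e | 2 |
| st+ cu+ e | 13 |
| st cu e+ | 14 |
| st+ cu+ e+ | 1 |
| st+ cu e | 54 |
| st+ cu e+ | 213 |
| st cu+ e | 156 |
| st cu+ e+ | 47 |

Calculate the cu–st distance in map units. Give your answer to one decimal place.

The two most frequent reciprocal classes, st cu+ e and st+ cu e+, are the parental types, so the F1 was st cu+ e / st+ cu e+.
The two rarest classes, st cu e and st+ cu+ e+, are the double crossovers. Comparing them with the parentals, only the cu allele has switched, so cu is the middle locus and the order is e – cu – st.
Crossovers in the cu–st interval produce the single-crossover classes st+ cu+ e and st cu e+ (13 + 14 = 27) plus the double crossovers (3).
RF(cu–st) = (27 + 3) / 500 = 30/500 = 0.0600 → 6.0 map units.

6.0 map units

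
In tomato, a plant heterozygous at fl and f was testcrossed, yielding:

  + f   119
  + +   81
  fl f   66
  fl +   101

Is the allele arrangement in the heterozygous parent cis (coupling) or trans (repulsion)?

The two most frequent classes are + f (119) and fl + (101); these are the parental (non-recombinant) types.
So the F1 carried + f on one chromosome and fl + on the other — the recessive alleles are on opposite chromosomes (trans / repulsion).

trans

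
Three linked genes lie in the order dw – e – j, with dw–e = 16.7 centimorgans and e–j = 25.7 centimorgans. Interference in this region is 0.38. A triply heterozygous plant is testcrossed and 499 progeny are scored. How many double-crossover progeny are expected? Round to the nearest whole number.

Map distances give recombination frequencies of 0.167 and 0.257 for the two intervals.
With interference 0.38 (so coincidence = 0.62), expected double-crossover frequency = 0.167 × 0.257 × 0.62 = 0.02661.
Expected number = 0.02661 × 499 = 13.28 ≈ 13.

13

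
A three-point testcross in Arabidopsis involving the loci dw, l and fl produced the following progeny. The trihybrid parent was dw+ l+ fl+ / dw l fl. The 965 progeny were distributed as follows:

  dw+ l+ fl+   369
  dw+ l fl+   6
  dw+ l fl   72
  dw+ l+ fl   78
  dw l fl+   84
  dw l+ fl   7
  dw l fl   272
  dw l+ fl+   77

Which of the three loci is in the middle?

The two rarest classes, dw+ l fl+ and dw l+ fl, are the double crossovers. Comparing them with the parentals, only the l allele has switched, so l is the middle locus and the order is fl – l – dw.

l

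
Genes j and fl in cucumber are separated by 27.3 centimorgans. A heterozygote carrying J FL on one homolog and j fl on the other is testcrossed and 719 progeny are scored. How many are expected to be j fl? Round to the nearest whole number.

261

A map distance of 27.3 centimorgans corresponds to a recombination frequency of 0.273.
The F1 is J FL / j fl, so j fl is a parental gamete class with expected frequency (1 − r)/2 = 0.727/2 = 0.3635.
Expected number = 0.3635 × 719 = 261.36 ≈ 261.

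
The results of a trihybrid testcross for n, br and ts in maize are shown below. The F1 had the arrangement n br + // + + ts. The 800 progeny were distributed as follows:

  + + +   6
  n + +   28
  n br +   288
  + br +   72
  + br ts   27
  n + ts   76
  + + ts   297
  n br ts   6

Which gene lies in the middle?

ts

The two rarest classes, n br ts and + + +, are the double crossovers. Comparing them with the parentals, only the ts allele has switched, so ts is the middle locus and the order is br – ts – n.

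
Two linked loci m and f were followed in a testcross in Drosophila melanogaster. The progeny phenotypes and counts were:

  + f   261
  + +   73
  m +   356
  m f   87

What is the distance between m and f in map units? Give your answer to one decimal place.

20.6 map units

The two most frequent classes, + f (261) and m + (356), are the parental types, so the F1 was + f / m +.
The recombinant classes are + + and m f: 73 + 87 = 160.
Recombination frequency = 160/777 = 0.2059 ≈ 20.6%, i.e. 20.6 map units.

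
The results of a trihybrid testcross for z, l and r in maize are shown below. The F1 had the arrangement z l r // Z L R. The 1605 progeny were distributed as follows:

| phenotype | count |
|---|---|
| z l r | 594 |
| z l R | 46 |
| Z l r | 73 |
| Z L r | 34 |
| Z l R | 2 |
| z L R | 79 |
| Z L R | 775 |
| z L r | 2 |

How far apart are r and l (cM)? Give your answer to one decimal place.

5.2 cM

The two rarest classes, z L r and Z l R, are the double crossovers. Comparing them with the parentals, only the l allele has switched, so l is the middle locus and the order is r – l – z.
Crossovers in the r–l interval produce the single-crossover classes z l R and Z L r (46 + 34 = 80) plus the double crossovers (4).
RF(r–l) = (80 + 4) / 1605 = 84/1605 = 0.0523 → 5.2 cM.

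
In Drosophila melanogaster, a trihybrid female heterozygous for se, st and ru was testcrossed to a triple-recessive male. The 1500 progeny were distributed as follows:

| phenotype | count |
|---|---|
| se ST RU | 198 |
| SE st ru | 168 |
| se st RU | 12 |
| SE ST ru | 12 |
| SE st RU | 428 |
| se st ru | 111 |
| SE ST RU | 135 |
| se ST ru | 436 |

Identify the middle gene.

The two most frequent reciprocal classes, SE st RU and se ST ru, are the parental types, so the F1 was SE st RU / se ST ru.
The two rarest classes, se st RU and SE ST ru, are the double crossovers. Comparing them with the parentals, only the se allele has switched, so se is the middle locus and the order is st – se – ru.

se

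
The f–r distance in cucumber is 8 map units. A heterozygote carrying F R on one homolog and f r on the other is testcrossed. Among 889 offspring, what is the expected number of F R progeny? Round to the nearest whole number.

A map distance of 8 map units corresponds to a recombination frequency of 0.080.
The F1 is F R / f r, so F R is a parental gamete class with expected frequency (1 − r)/2 = 0.920/2 = 0.4600.
Expected number = 0.4600 × 889 = 408.94 ≈ 409.

409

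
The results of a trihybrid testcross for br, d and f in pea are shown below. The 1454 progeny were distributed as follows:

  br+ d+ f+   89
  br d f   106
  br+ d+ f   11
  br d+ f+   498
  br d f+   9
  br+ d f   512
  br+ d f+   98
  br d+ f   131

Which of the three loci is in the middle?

d

The two most frequent reciprocal classes, br+ d f and br d+ f+, are the parental types, so the F1 was br+ d f / br d+ f+.
The two rarest classes, br+ d+ f and br d f+, are the double crossovers. Comparing them with the parentals, only the d allele has switched, so d is the middle locus and the order is f – d – br.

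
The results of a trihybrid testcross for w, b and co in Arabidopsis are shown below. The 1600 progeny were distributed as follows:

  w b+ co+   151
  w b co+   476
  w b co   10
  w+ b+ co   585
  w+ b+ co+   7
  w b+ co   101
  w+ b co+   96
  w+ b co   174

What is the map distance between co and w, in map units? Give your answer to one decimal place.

The two most frequent reciprocal classes, w+ b+ co and w b co+, are the parental types, so the F1 was w+ b+ co / w b co+.
The two rarest classes, w+ b+ co+ and w b co, are the double crossovers. Comparing them with the parentals, only the co allele has switched, so co is the middle locus and the order is b – co – w.
Crossovers in the co–w interval produce the single-crossover classes w b+ co and w+ b co+ (101 + 96 = 197) plus the double crossovers (17).
RF(co–w) = (197 + 17) / 1600 = 214/1600 = 0.1338 → 13.4 map units.

13.4 map units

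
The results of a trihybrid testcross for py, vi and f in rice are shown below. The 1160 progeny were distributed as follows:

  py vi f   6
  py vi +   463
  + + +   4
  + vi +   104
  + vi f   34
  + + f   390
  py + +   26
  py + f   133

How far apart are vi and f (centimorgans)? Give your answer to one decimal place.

6.0 centimorgans

The two most frequent reciprocal classes, + + f and py vi +, are the parental types, so the F1 was + + f / py vi +.
The two rarest classes, + + + and py vi f, are the double crossovers. Comparing them with the parentals, only the f allele has switched, so f is the middle locus and the order is py – f – vi.
Crossovers in the f–vi interval produce the single-crossover classes + vi f and py + + (34 + 26 = 60) plus the double crossovers (10).
RF(f–vi) = (60 + 10) / 1160 = 70/1160 = 0.0603 → 6.0 centimorgans.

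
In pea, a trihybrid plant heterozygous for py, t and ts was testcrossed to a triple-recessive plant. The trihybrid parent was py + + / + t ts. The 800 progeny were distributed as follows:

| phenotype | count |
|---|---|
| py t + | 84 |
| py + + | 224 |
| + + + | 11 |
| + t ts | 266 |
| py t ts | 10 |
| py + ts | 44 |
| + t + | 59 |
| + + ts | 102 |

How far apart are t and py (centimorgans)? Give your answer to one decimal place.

25.9 centimorgans

The two rarest classes, + + + and py t ts, are the double crossovers. Comparing them with the parentals, only the py allele has switched, so py is the middle locus and the order is t – py – ts.
Crossovers in the t–py interval produce the single-crossover classes py t + and + + ts (84 + 102 = 186) plus the double crossovers (21).
RF(t–py) = (186 + 21) / 800 = 207/800 = 0.2587 → 25.9 centimorgans.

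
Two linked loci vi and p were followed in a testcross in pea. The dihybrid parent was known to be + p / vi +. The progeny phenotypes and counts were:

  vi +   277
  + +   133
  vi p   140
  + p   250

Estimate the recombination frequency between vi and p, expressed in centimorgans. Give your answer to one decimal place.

34.1 centimorgans

The recombinant classes are + + and vi p: 133 + 140 = 273.
Recombination frequency = 273/800 = 0.3412 ≈ 34.1%, i.e. 34.1 centimorgans.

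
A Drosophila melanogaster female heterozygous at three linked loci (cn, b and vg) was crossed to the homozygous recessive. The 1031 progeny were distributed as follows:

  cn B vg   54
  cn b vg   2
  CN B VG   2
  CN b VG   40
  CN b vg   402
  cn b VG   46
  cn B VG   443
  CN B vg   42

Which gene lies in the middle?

The two most frequent reciprocal classes, cn B VG and CN b vg, are the parental types, so the F1 was cn B VG / CN b vg.
The two rarest classes, CN B VG and cn b vg, are the double crossovers. Comparing them with the parentals, only the cn allele has switched, so cn is the middle locus and the order is vg – cn – b.

cn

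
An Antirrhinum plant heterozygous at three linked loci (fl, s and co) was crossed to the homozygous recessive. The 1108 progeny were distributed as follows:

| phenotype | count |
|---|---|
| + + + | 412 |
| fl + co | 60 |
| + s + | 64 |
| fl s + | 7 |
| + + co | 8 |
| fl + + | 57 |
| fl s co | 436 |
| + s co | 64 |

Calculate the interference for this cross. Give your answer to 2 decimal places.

0.12

The two most frequent reciprocal classes, fl s co and + + +, are the parental types, so the F1 was fl s co / + + +.
The two rarest classes, fl s + and + + co, are the double crossovers. Comparing them with the parentals, only the co allele has switched, so co is the middle locus and the order is fl – co – s.
fl–co: (121 + 15)/1108 = 0.1227; co–s: (124 + 15)/1108 = 0.1255.
Expected DCO frequency = 0.1227 × 0.1255 ≈ 0.01540; observed = 15/1108 ≈ 0.01354.
Coefficient of coincidence = 0.01354/0.01540 ≈ 0.88; interference = 1 − 0.88 = 0.12.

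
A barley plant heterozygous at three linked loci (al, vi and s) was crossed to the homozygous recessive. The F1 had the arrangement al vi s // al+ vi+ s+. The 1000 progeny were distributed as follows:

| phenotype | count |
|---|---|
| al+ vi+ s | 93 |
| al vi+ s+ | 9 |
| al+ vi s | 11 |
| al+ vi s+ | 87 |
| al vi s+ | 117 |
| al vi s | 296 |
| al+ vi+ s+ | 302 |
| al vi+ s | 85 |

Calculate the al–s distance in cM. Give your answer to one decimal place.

23.0 cM

The two rarest classes, al+ vi s and al vi+ s+, are the double crossovers. Comparing them with the parentals, only the al allele has switched, so al is the middle locus and the order is vi – al – s.
Crossovers in the al–s interval produce the single-crossover classes al vi s+ and al+ vi+ s (117 + 93 = 210) plus the double crossovers (20).
RF(al–s) = (210 + 20) / 1000 = 230/1000 = 0.2300 → 23.0 cM.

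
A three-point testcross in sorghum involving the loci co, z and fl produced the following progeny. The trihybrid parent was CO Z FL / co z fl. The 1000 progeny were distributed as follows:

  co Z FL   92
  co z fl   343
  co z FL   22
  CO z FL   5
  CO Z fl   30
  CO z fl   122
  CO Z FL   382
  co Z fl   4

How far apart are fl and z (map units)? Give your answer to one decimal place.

The two rarest classes, CO z FL and co Z fl, are the double crossovers. Comparing them with the parentals, only the z allele has switched, so z is the middle locus and the order is co – z – fl.
Crossovers in the z–fl interval produce the single-crossover classes CO Z fl and co z FL (30 + 22 = 52) plus the double crossovers (9).
RF(z–fl) = (52 + 9) / 1000 = 61/1000 = 0.0610 → 6.1 map units.

6.1 map units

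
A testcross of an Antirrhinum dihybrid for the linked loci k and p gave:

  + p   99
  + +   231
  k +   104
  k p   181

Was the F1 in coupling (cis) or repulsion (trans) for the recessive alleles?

cis

The two most frequent classes are + + (231) and k p (181); these are the parental (non-recombinant) types.
So the F1 carried + + on one chromosome and k p on the other — the recessive alleles are on the same chromosome (cis / coupling).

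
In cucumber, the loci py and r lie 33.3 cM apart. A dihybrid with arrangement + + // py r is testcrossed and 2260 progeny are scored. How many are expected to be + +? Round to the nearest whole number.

754

A map distance of 33.3 cM corresponds to a recombination frequency of 0.333.
The F1 is + + / py r, so + + is a parental gamete class with expected frequency (1 − r)/2 = 0.667/2 = 0.3335.
Expected number = 0.3335 × 2260 = 753.71 ≈ 754.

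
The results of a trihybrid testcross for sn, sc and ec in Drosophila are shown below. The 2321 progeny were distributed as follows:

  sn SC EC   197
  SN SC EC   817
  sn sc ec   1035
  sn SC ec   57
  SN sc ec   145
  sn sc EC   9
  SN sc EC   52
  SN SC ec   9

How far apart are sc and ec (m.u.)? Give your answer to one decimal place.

5.5 m.u.

The two most frequent reciprocal classes, SN SC EC and sn sc ec, are the parental types, so the F1 was SN SC EC / sn sc ec.
The two rarest classes, SN SC ec and sn sc EC, are the double crossovers. Comparing them with the parentals, only the ec allele has switched, so ec is the middle locus and the order is sn – ec – sc.
Crossovers in the ec–sc interval produce the single-crossover classes SN sc EC and sn SC ec (52 + 57 = 109) plus the double crossovers (18).
RF(ec–sc) = (109 + 18) / 2321 = 127/2321 = 0.0547 → 5.5 m.u.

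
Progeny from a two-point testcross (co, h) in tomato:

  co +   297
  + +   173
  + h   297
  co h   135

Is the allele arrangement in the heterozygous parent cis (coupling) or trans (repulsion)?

trans

The two most frequent classes are + h (297) and co + (297); these are the parental (non-recombinant) types.
So the F1 carried + h on one chromosome and co + on the other — the recessive alleles are on opposite chromosomes (trans / repulsion).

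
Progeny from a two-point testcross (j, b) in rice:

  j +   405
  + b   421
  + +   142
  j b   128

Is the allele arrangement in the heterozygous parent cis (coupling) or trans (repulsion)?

trans

The two most frequent classes are + b (421) and j + (405); these are the parental (non-recombinant) types.
So the F1 carried + b on one chromosome and j + on the other — the recessive alleles are on opposite chromosomes (trans / repulsion).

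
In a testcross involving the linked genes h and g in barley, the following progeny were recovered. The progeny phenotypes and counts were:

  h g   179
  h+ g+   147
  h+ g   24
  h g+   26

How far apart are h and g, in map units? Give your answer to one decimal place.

13.3 map units

The two most frequent classes, h+ g+ (147) and h g (179), are the parental types, so the F1 was h+ g+ / h g.
The recombinant classes are h+ g and h g+: 24 + 26 = 50.
Recombination frequency = 50/376 = 0.1330 ≈ 13.3%, i.e. 13.3 map units.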